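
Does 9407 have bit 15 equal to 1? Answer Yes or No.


0b10010010111111, bit 15 = 0. No

No


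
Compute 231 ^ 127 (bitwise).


0b11100111 ^ 0b1111111 = 0b10011000 = 152

152


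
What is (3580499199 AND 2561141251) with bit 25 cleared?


Step 1: 3580499199 & 2561141251 = 2418147331
Step 2: 2418147331 & ~(1 << 25) = 2418147331

2418147331


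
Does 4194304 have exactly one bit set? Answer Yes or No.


0b10000000000000000000000. Only one bit set => Yes

Yes


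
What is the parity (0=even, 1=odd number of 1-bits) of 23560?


0b101110000001000 has 5 ones => parity 1

1


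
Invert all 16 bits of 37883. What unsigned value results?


37883 ^ 65535 = 27652

27652


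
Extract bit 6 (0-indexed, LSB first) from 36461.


0b1000111001101101, position 6 = 1

1


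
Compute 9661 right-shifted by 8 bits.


0b10010110111101 >> 8 = 0b100101 = 37

37


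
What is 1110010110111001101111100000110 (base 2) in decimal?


1110010110111001101111100000110 in decimal = 1927077638

1927077638


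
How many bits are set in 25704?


0b110010001101000 has 6 set bits

6


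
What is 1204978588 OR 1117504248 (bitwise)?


0b1000111110100101000001110011100 | 0b1000010100110111100001011111000 = 0b1000111110110111100001111111100 = 1205584892

1205584892


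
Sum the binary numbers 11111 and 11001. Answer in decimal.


11111 + 11001 = 111000 = 56

56


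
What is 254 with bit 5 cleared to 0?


254 & ~(1 << 5) = 222

222


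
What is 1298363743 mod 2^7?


1298363743 & 127 = 95

95


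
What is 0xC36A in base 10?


C36A hex = 50026 decimal

50026


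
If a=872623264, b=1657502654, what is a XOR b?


872623264 ^ 1657502654 = 1455970078

1455970078


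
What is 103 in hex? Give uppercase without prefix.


103 = 67 hex

67


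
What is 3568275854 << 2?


0b11010100101011111001000110001110 << 2 = 0b1101010010101111100100011000111000 = 14273103416

14273103416


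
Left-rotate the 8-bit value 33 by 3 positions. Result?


Rotate 0b100001 left by 3 (8-bit) = 0b1001 = 9

9


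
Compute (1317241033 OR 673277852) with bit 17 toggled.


Step 1: 1317241033 | 673277852 = 1856235485
Step 2: 1856235485 ^ (1 << 17) = 1856235485 ^ 131072 = 1856104413

1856104413


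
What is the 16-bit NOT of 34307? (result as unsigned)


~0b1000011000000011 = 0b111100111111100 = 31228 (16-bit unsigned)

31228


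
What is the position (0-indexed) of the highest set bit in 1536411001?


0b1011011100100111100010101111001. Highest set bit at position 30

30


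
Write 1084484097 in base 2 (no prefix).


1084484097 = 1000000101000111110101000000001 in binary

1000000101000111110101000000001


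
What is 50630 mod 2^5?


50630 & 31 = 6

6


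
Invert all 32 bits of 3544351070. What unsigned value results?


3544351070 ^ 4294967295 = 750616225

750616225


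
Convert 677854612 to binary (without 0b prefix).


677854612 = 101000011001110011110110010100 in binary

101000011001110011110110010100


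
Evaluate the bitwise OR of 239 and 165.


0b11101111 | 0b10100101 = 0b11101111 = 239

239


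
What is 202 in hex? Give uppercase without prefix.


202 = CA hex

CA


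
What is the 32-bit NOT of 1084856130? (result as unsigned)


~0b1000000101010011001011101000010 = 0b10111111010101100110100010111101 = 3210111165 (32-bit unsigned)

3210111165


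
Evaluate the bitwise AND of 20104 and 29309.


0b100111010001000 & 0b111001001111101 = 0b100001000001000 = 16904

16904


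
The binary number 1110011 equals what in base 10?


1110011 in decimal = 115

115


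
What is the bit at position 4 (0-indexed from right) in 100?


0b1100100, position 4 = 0

0


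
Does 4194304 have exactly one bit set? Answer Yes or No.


0b10000000000000000000000. Only one bit set => Yes

Yes


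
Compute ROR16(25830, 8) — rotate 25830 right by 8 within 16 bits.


Rotate 0b110010011100110 right by 8 (16-bit) = 0b1110011001100100 = 58980

58980


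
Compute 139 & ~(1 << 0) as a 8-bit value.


139 & ~(1 << 0) = 138

138


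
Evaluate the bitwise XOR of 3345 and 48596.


0b110100010001 ^ 0b1011110111010100 = 0b1011000011000101 = 45253

45253


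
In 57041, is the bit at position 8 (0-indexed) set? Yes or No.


0b1101111011010001, bit 8 = 0. No

No


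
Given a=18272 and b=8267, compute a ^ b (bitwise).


18272 ^ 8267 = 26411

26411


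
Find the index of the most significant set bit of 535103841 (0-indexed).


0b11111111001010000100101100001. Highest set bit at position 28

28


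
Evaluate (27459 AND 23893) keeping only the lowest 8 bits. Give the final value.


Step 1: 27459 & 23893 = 18753
Step 2: 18753 & 255 = 65

65


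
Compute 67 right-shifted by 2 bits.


0b1000011 >> 2 = 0b10000 = 16

16


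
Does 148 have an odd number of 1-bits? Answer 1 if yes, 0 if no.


0b10010100 has 3 ones => parity 1

1


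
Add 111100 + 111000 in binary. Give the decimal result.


111100 + 111000 = 1110100 = 116

116


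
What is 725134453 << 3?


0b101011001110001010110001110101 << 3 = 0b101011001110001010110001110101000 = 5801075624

5801075624


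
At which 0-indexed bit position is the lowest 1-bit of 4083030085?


0b11110011010111100001100001000101. Lowest set bit at position 0

0


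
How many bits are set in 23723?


0b101110010101011 has 9 set bits

9


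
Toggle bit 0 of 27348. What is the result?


27348 ^ (1 << 0) = 27348 ^ 1 = 27349

27349


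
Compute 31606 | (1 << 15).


31606 | (1 << 15) = 31606 | 32768 = 64374

64374


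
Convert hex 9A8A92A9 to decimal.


9A8A92A9 hex = 2592772777 decimal

2592772777


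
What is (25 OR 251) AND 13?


Step 1: 25 | 251 = 251
Step 2: 251 & 13 = 9

9


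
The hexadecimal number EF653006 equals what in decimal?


EF653006 hex = 4016386054 decimal

4016386054


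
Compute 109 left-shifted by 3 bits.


0b1101101 << 3 = 0b1101101000 = 872

872


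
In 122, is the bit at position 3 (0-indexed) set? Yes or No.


0b1111010, bit 3 = 1. Yes

Yes


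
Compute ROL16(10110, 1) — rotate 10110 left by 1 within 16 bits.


Rotate 0b10011101111110 left by 1 (16-bit) = 0b100111011111100 = 20220

20220


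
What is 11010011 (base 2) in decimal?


11010011 in decimal = 211

211


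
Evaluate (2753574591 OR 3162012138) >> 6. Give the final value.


Step 1: 2753574591 | 3162012138 = 3162013695
Step 2: 3162013695 >> 6 = 49406463

49406463


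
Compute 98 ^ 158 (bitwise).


0b1100010 ^ 0b10011110 = 0b11111100 = 252

252


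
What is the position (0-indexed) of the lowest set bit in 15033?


0b11101010111001. Lowest set bit at position 0

0


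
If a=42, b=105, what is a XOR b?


42 ^ 105 = 67

67


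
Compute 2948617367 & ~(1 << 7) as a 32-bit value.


2948617367 & ~(1 << 7) = 2948617239

2948617239


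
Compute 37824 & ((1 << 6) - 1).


37824 & 63 = 0

0


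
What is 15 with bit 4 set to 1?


15 | (1 << 4) = 15 | 16 = 31

31


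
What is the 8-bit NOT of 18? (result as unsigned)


~0b10010 = 0b11101101 = 237 (8-bit unsigned)

237


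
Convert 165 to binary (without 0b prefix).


165 = 10100101 in binary

10100101


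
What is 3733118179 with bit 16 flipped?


3733118179 ^ (1 << 16) = 3733118179 ^ 65536 = 3733183715

3733183715


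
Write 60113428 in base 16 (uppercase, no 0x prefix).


60113428 = 3954214 hex

3954214


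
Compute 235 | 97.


0b11101011 | 0b1100001 = 0b11101011 = 235

235


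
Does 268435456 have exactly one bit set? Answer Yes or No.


0b10000000000000000000000000000. Only one bit set => Yes

Yes


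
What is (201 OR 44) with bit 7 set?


Step 1: 201 | 44 = 237
Step 2: 237 | (1 << 7) = 237 | 128 = 237

237


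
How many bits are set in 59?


0b111011 has 5 set bits

5


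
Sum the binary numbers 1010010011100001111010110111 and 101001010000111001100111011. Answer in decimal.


1010010011100001111010110111 + 101001010000111001100111011 = 1111011101101001000111110010 = 259428850

259428850


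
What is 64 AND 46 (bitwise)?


0b1000000 & 0b101110 = 0b0 = 0

0


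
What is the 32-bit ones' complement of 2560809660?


2560809660 ^ 4294967295 = 1734157635

1734157635


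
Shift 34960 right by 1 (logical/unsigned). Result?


0b1000100010010000 >> 1 = 0b100010001001000 = 17480

17480


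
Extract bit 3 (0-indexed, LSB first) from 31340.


0b111101001101100, position 3 = 1

1


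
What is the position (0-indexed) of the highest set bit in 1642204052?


0b1100001111000100000101110010100. Highest set bit at position 30

30


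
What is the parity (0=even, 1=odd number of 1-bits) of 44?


0b101100 has 3 ones => parity 1

1


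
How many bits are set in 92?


0b1011100 has 4 set bits

4


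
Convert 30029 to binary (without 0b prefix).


30029 = 111010101001101 in binary

111010101001101


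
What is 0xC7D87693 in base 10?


C7D87693 hex = 3352852115 decimal

3352852115


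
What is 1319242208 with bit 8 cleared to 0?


1319242208 & ~(1 << 8) = 1319241952

1319241952


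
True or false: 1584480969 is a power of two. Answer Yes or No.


0b1011110011100010100001011001001. Multiple bits set => No

No


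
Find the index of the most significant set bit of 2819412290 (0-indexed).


0b10101000000011001101000101000010. Highest set bit at position 31

31


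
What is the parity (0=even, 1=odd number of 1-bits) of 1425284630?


0b1010100111101000001111000010110 has 15 ones => parity 1

1


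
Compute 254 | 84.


0b11111110 | 0b1010100 = 0b11111110 = 254

254


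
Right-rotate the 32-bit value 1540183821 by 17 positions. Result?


Rotate 0b1011011110011010101011100001101 right by 17 (32-bit) = 0b10101011100001101010110111100110 = 2877730278

2877730278


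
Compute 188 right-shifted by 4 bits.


0b10111100 >> 4 = 0b1011 = 11

11


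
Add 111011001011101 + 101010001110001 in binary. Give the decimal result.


111011001011101 + 101010001110001 = 1100101011001110 = 51918

51918


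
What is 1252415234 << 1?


0b1001010101001100101011100000010 << 1 = 0b10010101010011001010111000000100 = 2504830468

2504830468


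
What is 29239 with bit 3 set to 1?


29239 | (1 << 3) = 29239 | 8 = 29247

29247


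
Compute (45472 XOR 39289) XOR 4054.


Step 1: 45472 ^ 39289 = 10457
Step 2: 10457 ^ 4054 = 9999

9999


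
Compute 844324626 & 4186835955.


0b110010010100110101111100010010 & 0b11111001100011100000101111110011 = 0b110000000000100000101100010010 = 805440274

805440274


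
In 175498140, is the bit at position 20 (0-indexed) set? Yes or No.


0b1010011101011110001110011100, bit 20 = 1. Yes

Yes


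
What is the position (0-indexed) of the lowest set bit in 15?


0b1111. Lowest set bit at position 0

0


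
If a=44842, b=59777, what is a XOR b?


44842 ^ 59777 = 18091

18091


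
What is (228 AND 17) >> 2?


Step 1: 228 & 17 = 0
Step 2: 0 >> 2 = 0

0


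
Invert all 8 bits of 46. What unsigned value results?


46 ^ 255 = 209

209


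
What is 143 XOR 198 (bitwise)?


0b10001111 ^ 0b11000110 = 0b1001001 = 73

73


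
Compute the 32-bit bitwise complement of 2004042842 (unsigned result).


~0b1110111011100110100010001011010 = 0b10001000100011001011101110100101 = 2290924453 (32-bit unsigned)

2290924453


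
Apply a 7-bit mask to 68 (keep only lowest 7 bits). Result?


68 & 127 = 68

68


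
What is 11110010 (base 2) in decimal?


11110010 in decimal = 242

242


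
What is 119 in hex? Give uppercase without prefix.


119 = 77 hex

77


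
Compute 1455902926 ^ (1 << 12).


1455902926 ^ (1 << 12) = 1455902926 ^ 4096 = 1455898830

1455898830


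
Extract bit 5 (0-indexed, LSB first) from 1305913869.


0b1001101110101101010101000001101, position 5 = 0

0


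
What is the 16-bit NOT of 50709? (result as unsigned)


~0b1100011000010101 = 0b11100111101010 = 14826 (16-bit unsigned)

14826


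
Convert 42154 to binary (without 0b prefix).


42154 = 1010010010101010 in binary

1010010010101010


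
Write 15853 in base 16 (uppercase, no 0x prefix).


15853 = 3DED hex

3DED


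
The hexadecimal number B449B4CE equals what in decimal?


B449B4CE hex = 3024729294 decimal

3024729294


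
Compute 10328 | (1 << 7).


10328 | (1 << 7) = 10328 | 128 = 10456

10456


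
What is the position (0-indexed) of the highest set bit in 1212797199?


0b1001000010010011101000100001111. Highest set bit at position 30

30


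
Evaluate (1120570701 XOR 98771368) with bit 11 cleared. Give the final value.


Step 1: 1120570701 ^ 98771368 = 1193913573
Step 2: 1193913573 & ~(1 << 11) = 1193911525

1193911525


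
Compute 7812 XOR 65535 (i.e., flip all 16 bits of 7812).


7812 ^ 65535 = 57723

57723


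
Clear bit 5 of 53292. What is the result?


53292 & ~(1 << 5) = 53260

53260


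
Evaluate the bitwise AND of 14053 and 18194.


0b11011011100101 & 0b100011100010010 = 0b11000000000 = 1536

1536


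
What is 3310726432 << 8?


0b11000101010101011010110100100000 << 8 = 0b1100010101010101101011010010000000000000 = 847545966592

847545966592


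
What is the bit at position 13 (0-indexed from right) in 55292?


0b1101011111111100, position 13 = 0

0


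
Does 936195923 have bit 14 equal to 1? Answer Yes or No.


0b110111110011010011011101010011, bit 14 = 0. No

No


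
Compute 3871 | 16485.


0b111100011111 | 0b100000001100101 = 0b100111101111111 = 20351

20351


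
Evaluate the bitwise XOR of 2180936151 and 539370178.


0b10000001111111100111000111010111 ^ 0b100000001001100010001011000010 = 0b10100001110110000101001100010101 = 2715308821

2715308821


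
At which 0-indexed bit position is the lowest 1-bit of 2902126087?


0b10101100111110101110111000000111. Lowest set bit at position 0

0


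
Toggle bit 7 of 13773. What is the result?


13773 ^ (1 << 7) = 13773 ^ 128 = 13645

13645


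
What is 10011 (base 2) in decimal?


10011 in decimal = 19

19


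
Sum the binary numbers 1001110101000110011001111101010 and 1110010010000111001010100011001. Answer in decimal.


1001110101000110011001111101010 + 1110010010000111001010100011001 = 11000000111001101100100100000011 = 3236350211

3236350211


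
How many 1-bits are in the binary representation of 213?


0b11010101 has 5 set bits

5


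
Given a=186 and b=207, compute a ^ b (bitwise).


186 ^ 207 = 117

117


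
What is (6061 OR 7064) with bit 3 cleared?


Step 1: 6061 | 7064 = 8125
Step 2: 8125 & ~(1 << 3) = 8117

8117


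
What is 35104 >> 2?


0b1000100100100000 >> 2 = 0b10001001001000 = 8776

8776


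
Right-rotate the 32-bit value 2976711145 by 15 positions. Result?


Rotate 0b10110001011011010000000111101001 right by 15 (32-bit) = 0b11110100110110001011011010 = 64185050

64185050


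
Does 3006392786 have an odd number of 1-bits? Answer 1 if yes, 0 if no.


0b10110011001100011110100111010010 has 17 ones => parity 1

1


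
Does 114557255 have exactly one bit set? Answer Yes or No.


0b110110101000000000101000111. Multiple bits set => No

No


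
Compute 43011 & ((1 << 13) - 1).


43011 & 8191 = 2051

2051


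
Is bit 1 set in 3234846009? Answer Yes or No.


0b11000000110011111101010100111001, bit 1 = 0. No

No


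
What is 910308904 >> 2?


0b110110010000100011011000101000 >> 2 = 0b1101100100001000110110001010 = 227577226

227577226


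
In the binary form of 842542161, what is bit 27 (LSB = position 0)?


0b110010001110000010110001010001, position 27 = 0

0


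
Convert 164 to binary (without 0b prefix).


164 = 10100100 in binary

10100100


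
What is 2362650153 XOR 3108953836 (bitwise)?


0b10001100110100110010111000101001 ^ 0b10111001010011101101111011101100 = 0b110101100111011111000011000101 = 899543237

899543237


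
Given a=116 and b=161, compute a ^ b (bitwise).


116 ^ 161 = 213

213


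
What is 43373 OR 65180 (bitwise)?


0b1010100101101101 | 0b1111111010011100 = 0b1111111111111101 = 65533

65533


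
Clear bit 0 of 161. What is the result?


161 & ~(1 << 0) = 160

160


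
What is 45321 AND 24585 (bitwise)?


0b1011000100001001 & 0b110000000001001 = 0b10000000001001 = 8201

8201


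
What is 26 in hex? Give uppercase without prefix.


26 = 1A hex

1A


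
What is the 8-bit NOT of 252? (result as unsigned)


~0b11111100 = 0b11 = 3 (8-bit unsigned)

3


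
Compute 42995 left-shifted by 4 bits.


0b1010011111110011 << 4 = 0b10100111111100110000 = 687920

687920


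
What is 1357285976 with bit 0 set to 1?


1357285976 | (1 << 0) = 1357285976 | 1 = 1357285977

1357285977


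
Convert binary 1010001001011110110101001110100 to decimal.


1010001001011110110101001110100 in decimal = 1362061940

1362061940


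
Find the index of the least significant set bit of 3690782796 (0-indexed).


0b11011011111111001110000001001100. Lowest set bit at position 2

2


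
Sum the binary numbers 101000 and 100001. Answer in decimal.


101000 + 100001 = 1001001 = 73

73


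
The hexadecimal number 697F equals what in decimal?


697F hex = 27007 decimal

27007


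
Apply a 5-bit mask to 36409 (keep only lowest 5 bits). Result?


36409 & 31 = 25

25


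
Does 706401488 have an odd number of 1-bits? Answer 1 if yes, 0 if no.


0b101010000110101101010011010000 has 13 ones => parity 1

1


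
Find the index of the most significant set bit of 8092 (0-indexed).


0b1111110011100. Highest set bit at position 12

12


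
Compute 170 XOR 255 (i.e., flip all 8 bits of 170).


170 ^ 255 = 85

85


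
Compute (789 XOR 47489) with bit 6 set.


Step 1: 789 ^ 47489 = 47764
Step 2: 47764 | (1 << 6) = 47764 | 64 = 47828

47828


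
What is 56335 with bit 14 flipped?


56335 ^ (1 << 14) = 56335 ^ 16384 = 39951

39951


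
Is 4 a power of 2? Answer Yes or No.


0b100. Only one bit set => Yes

Yes


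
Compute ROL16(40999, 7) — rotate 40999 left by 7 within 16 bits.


Rotate 0b1010000000100111 left by 7 (16-bit) = 0b1001111010000 = 5072

5072


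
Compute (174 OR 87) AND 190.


Step 1: 174 | 87 = 255
Step 2: 255 & 190 = 190

190


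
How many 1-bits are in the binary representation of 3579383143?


0b11010101010110010000110101100111 has 17 set bits

17


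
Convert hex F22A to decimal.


F22A hex = 61994 decimal

61994


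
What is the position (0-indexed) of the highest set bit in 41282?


0b1010000101000010. Highest set bit at position 15

15


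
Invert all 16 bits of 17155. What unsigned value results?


17155 ^ 65535 = 48380

48380


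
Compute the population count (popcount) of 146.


0b10010010 has 3 set bits

3


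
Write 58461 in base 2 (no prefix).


58461 = 1110010001011101 in binary

1110010001011101


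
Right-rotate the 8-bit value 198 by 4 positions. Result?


Rotate 0b11000110 right by 4 (8-bit) = 0b1101100 = 108

108


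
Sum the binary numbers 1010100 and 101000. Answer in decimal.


1010100 + 101000 = 1111100 = 124

124


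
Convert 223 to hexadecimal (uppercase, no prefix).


223 = DF hex

DF


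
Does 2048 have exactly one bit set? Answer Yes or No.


0b100000000000. Only one bit set => Yes

Yes


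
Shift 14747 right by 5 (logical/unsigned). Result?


0b11100110011011 >> 5 = 0b111001100 = 460

460


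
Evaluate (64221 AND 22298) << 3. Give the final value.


Step 1: 64221 & 22298 = 21016
Step 2: 21016 << 3 = 168128

168128


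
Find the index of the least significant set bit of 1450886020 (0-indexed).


0b1010110011110101100001110000100. Lowest set bit at position 2

2


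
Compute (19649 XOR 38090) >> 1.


Step 1: 19649 ^ 38090 = 55307
Step 2: 55307 >> 1 = 27653

27653


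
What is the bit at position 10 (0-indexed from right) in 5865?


0b1011011101001, position 10 = 1

1


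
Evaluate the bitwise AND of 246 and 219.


0b11110110 & 0b11011011 = 0b11010010 = 210

210


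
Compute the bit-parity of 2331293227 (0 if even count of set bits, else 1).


0b10001010111101001011011000101011 has 17 ones => parity 1

1


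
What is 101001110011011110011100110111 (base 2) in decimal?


101001110011011110011100110111 in decimal = 701359927

701359927


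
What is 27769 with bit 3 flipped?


27769 ^ (1 << 3) = 27769 ^ 8 = 27761

27761


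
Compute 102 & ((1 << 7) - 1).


102 & 127 = 102

102


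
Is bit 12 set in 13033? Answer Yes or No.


0b11001011101001, bit 12 = 1. Yes

Yes


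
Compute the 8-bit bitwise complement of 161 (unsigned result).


~0b10100001 = 0b1011110 = 94 (8-bit unsigned)

94


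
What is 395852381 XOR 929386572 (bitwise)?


0b10111100110000011101001011101 ^ 0b110111011001010101000001001100 = 0b100000111111010110101000010001 = 553478673

553478673


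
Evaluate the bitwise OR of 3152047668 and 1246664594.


0b10111011111000000110111000110100 | 0b1001010010011101001011110010010 = 0b11111011111011101111111110110110 = 4226744246

4226744246


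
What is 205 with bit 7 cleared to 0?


205 & ~(1 << 7) = 77

77


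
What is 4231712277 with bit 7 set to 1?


4231712277 | (1 << 7) = 4231712277 | 128 = 4231712405

4231712405


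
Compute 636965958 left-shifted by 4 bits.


0b100101111101110101010001000110 << 4 = 0b1001011111011101010100010001100000 = 10191455328

10191455328


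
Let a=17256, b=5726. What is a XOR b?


17256 ^ 5726 = 21814

21814


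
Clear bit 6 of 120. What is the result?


120 & ~(1 << 6) = 56

56


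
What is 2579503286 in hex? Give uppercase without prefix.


2579503286 = 99C018B6 hex

99C018B6


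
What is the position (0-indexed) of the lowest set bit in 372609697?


0b10110001101011001001010100001. Lowest set bit at position 0

0


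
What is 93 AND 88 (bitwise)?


0b1011101 & 0b1011000 = 0b1011000 = 88

88


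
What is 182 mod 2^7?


182 & 127 = 54

54


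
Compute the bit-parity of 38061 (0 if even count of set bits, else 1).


0b1001010010101101 has 8 ones => parity 0

0


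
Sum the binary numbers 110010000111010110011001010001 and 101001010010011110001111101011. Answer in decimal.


110010000111010110011001010001 + 101001010010011110001111101011 = 1011011011001110100101000111100 = 1533495868

1533495868


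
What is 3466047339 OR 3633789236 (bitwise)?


0b11001110100101111010111101101011 | 0b11011000100101110011100100110100 = 0b11011110100101111011111101111111 = 3734486911

3734486911


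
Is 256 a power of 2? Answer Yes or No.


0b100000000. Only one bit set => Yes

Yes


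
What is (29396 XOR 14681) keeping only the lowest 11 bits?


Step 1: 29396 ^ 14681 = 19341
Step 2: 19341 & 2047 = 909

909


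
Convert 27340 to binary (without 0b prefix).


27340 = 110101011001100 in binary

110101011001100


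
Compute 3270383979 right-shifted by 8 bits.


0b11000010111011100001100101101011 >> 8 = 0b110000101110111000011001 = 12774937

12774937


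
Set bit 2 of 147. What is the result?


147 | (1 << 2) = 147 | 4 = 151

151


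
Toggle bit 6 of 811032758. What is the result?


811032758 ^ (1 << 6) = 811032758 ^ 64 = 811032822

811032822


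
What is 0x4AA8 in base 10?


4AA8 hex = 19112 decimal

19112


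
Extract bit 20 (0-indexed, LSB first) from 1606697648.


0b1011111110001000100001010110000, position 20 = 0

0


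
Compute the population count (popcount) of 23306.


0b101101100001010 has 7 set bits

7


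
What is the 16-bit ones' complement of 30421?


30421 ^ 65535 = 35114

35114


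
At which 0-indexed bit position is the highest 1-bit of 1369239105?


0b1010001100111001110111001000001. Highest set bit at position 30

30


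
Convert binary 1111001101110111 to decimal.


1111001101110111 in decimal = 62327

62327


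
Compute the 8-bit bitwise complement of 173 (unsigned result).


~0b10101101 = 0b1010010 = 82 (8-bit unsigned)

82


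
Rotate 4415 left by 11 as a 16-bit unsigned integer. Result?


Rotate 0b1000100111111 left by 11 (16-bit) = 0b1111100010001001 = 63625

63625


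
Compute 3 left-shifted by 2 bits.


0b11 << 2 = 0b1100 = 12

12


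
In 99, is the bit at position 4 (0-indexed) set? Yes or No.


0b1100011, bit 4 = 0. No

No


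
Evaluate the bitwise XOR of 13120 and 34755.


0b11001101000000 ^ 0b1000011111000011 = 0b1011010010000011 = 46211

46211


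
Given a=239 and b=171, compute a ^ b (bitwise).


239 ^ 171 = 68

68


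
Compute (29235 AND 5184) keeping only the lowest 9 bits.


Step 1: 29235 & 5184 = 4096
Step 2: 4096 & 511 = 0

0


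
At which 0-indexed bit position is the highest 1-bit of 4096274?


0b1111101000000100010010. Highest set bit at position 21

21


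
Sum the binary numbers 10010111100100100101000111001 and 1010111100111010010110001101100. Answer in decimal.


10010111100100100101000111001 + 1010111100111010010110001101100 = 1101010100011110111011010100101 = 1787786917

1787786917


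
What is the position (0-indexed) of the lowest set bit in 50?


0b110010. Lowest set bit at position 1

1


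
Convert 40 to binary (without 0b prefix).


40 = 101000 in binary

101000


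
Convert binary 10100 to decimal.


10100 in decimal = 20

20


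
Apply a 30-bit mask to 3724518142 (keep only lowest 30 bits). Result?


3724518142 & 1073741823 = 503292670

503292670


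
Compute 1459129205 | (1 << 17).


1459129205 | (1 << 17) = 1459129205 | 131072 = 1459260277

1459260277


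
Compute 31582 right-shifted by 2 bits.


0b111101101011110 >> 2 = 0b1111011010111 = 7895

7895


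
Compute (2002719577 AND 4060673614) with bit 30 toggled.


Step 1: 2002719577 & 4060673614 = 1913131592
Step 2: 1913131592 ^ (1 << 30) = 1913131592 ^ 1073741824 = 839389768

839389768


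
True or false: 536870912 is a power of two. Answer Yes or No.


0b100000000000000000000000000000. Only one bit set => Yes

Yes


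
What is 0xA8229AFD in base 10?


A8229AFD hex = 2820840189 decimal

2820840189


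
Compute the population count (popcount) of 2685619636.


0b10100000000100110100110110110100 has 13 set bits

13


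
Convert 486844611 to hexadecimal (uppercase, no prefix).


486844611 = 1D04A8C3 hex

1D04A8C3


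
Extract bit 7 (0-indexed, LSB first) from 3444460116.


0b11001101010011100100101001010100, position 7 = 0

0


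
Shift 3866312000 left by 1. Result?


0b11100110011100110011110101000000 << 1 = 0b111001100111001100111101010000000 = 7732624000

7732624000


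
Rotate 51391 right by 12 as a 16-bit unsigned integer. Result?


Rotate 0b1100100010111111 right by 12 (16-bit) = 0b1000101111111100 = 35836

35836


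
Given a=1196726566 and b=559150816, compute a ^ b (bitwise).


1196726566 ^ 559150816 = 1711763398

1711763398


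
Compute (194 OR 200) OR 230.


Step 1: 194 | 200 = 202
Step 2: 202 | 230 = 238

238


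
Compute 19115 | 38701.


0b100101010101011 | 0b1001011100101101 = 0b1101111110101111 = 57263

57263


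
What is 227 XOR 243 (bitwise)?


0b11100011 ^ 0b11110011 = 0b10000 = 16

16


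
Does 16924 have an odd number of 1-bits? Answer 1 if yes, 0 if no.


0b100001000011100 has 5 ones => parity 1

1


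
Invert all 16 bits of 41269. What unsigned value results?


41269 ^ 65535 = 24266

24266


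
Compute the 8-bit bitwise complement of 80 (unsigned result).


~0b1010000 = 0b10101111 = 175 (8-bit unsigned)

175


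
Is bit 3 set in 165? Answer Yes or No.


0b10100101, bit 3 = 0. No

No


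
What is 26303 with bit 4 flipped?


26303 ^ (1 << 4) = 26303 ^ 16 = 26287

26287


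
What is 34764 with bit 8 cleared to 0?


34764 & ~(1 << 8) = 34508

34508


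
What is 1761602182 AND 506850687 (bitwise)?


0b1101000111111111110101010000110 & 0b11110001101011110110101111111 = 0b1000001101011110100000000110 = 137750534

137750534


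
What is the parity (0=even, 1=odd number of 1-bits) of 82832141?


0b100111011111110101100001101 has 17 ones => parity 1

1


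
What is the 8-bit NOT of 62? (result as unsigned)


~0b111110 = 0b11000001 = 193 (8-bit unsigned)

193


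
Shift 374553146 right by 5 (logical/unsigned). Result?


0b10110010100110011101000111010 >> 5 = 0b101100101001100111010001 = 11704785

11704785


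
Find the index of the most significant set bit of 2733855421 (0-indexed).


0b10100010111100110101001010111101. Highest set bit at position 31

31


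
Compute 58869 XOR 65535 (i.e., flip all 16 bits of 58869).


58869 ^ 65535 = 6666

6666


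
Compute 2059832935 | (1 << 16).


2059832935 | (1 << 16) = 2059832935 | 65536 = 2059898471

2059898471


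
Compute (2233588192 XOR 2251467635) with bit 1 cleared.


Step 1: 2233588192 ^ 2251467635 = 51606163
Step 2: 51606163 & ~(1 << 1) = 51606161

51606161


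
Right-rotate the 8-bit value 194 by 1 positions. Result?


Rotate 0b11000010 right by 1 (8-bit) = 0b1100001 = 97

97


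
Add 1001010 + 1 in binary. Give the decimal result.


1001010 + 1 = 1001011 = 75

75


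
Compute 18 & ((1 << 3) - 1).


18 & 7 = 2

2


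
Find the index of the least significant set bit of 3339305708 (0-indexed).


0b11000111000010011100001011101100. Lowest set bit at position 2

2


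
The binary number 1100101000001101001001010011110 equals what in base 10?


1100101000001101001001010011110 in decimal = 1694929566

1694929566


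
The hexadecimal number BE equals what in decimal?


BE hex = 190 decimal

190


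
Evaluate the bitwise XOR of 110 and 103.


0b1101110 ^ 0b1100111 = 0b1001 = 9

9


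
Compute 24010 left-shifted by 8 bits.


0b101110111001010 << 8 = 0b10111011100101000000000 = 6146560

6146560


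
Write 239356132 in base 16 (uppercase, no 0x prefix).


239356132 = E4448E4 hex

E4448E4


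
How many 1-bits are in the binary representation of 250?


0b11111010 has 6 set bits

6


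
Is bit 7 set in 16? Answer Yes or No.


0b10000, bit 7 = 0. No

No


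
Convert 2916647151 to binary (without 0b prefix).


2916647151 = 10101101110110001000000011101111 in binary

10101101110110001000000011101111


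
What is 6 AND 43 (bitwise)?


0b110 & 0b101011 = 0b10 = 2

2


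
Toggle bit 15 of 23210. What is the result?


23210 ^ (1 << 15) = 23210 ^ 32768 = 55978

55978


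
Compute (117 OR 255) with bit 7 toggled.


Step 1: 117 | 255 = 255
Step 2: 255 ^ (1 << 7) = 255 ^ 128 = 127

127


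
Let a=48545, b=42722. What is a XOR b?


48545 ^ 42722 = 6979

6979


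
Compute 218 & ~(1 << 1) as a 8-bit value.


218 & ~(1 << 1) = 216

216


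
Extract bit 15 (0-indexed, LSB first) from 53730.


0b1101000111100010, position 15 = 1

1


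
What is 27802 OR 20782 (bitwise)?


0b110110010011010 | 0b101000100101110 = 0b111110110111110 = 32190

32190


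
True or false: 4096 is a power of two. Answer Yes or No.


0b1000000000000. Only one bit set => Yes

Yes


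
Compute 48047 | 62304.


0b1011101110101111 | 0b1111001101100000 = 0b1111101111101111 = 64495

64495


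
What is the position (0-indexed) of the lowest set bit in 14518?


0b11100010110110. Lowest set bit at position 1

1


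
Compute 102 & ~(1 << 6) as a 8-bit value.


102 & ~(1 << 6) = 38

38


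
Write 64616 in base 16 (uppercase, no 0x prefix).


64616 = FC68 hex

FC68


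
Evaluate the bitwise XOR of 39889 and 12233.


0b1001101111010001 ^ 0b10111111001001 = 0b1011010000011000 = 46104

46104


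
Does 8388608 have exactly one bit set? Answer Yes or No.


0b100000000000000000000000. Only one bit set => Yes

Yes


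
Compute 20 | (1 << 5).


20 | (1 << 5) = 20 | 32 = 52

52


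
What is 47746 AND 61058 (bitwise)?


0b1011101010000010 & 0b1110111010000010 = 0b1010101010000010 = 43650

43650


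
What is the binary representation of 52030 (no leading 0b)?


52030 = 1100101100111110 in binary

1100101100111110


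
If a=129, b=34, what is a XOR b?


129 ^ 34 = 163

163


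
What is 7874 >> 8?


0b1111011000010 >> 8 = 0b11110 = 30

30


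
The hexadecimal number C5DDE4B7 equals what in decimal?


C5DDE4B7 hex = 3319653559 decimal

3319653559


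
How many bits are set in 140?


0b10001100 has 3 set bits

3


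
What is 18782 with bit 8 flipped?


18782 ^ (1 << 8) = 18782 ^ 256 = 18526

18526


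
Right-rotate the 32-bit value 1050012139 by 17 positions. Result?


Rotate 0b111110100101011110100111101011 right by 17 (32-bit) = 0b11110100111101011001111101001010 = 4109737802

4109737802


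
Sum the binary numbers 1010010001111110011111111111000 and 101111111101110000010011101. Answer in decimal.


1010010001111110011111111111000 + 101111111101110000010011101 = 1011000001111100010000010010101 = 1480466581

1480466581


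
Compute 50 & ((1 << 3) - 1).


50 & 7 = 2

2


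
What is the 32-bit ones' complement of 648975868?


648975868 ^ 4294967295 = 3645991427

3645991427


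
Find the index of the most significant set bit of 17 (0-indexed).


0b10001. Highest set bit at position 4

4


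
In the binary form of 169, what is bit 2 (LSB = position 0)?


0b10101001, position 2 = 0

0


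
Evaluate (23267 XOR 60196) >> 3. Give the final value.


Step 1: 23267 ^ 60196 = 45511
Step 2: 45511 >> 3 = 5688

5688


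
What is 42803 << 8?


0b1010011100110011 << 8 = 0b101001110011001100000000 = 10957568

10957568


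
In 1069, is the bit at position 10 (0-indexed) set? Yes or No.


0b10000101101, bit 10 = 1. Yes

Yes


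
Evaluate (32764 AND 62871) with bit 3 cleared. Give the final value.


Step 1: 32764 & 62871 = 30100
Step 2: 30100 & ~(1 << 3) = 30100

30100


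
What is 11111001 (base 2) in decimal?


11111001 in decimal = 249

249


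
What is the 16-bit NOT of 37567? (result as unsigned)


~0b1001001010111111 = 0b110110101000000 = 27968 (16-bit unsigned)

27968


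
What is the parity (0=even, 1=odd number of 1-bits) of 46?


0b101110 has 4 ones => parity 0

0


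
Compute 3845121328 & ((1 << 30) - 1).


3845121328 & 1073741823 = 623895856

623895856


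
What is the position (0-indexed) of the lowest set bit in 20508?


0b101000000011100. Lowest set bit at position 2

2


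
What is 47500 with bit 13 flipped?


47500 ^ (1 << 13) = 47500 ^ 8192 = 39308

39308


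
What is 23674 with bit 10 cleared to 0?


23674 & ~(1 << 10) = 22650

22650


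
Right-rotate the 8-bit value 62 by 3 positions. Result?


Rotate 0b111110 right by 3 (8-bit) = 0b11000111 = 199

199


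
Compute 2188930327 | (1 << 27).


2188930327 | (1 << 27) = 2188930327 | 134217728 = 2323148055

2323148055


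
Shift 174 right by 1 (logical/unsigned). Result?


0b10101110 >> 1 = 0b1010111 = 87

87


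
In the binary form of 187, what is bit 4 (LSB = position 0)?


0b10111011, position 4 = 1

1


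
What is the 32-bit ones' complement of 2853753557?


2853753557 ^ 4294967295 = 1441213738

1441213738


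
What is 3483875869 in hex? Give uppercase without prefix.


3483875869 = CFA7BA1D hex

CFA7BA1D


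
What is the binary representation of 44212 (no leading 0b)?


44212 = 1010110010110100 in binary

1010110010110100


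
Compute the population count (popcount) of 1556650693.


0b1011100110010001001101011000101 has 15 set bits

15


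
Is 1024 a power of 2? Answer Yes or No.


0b10000000000. Only one bit set => Yes

Yes


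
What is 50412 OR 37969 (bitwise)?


0b1100010011101100 | 0b1001010001010001 = 0b1101010011111101 = 54525

54525


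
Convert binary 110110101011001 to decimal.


110110101011001 in decimal = 27993

27993


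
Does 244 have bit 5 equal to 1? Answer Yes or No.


0b11110100, bit 5 = 1. Yes

Yes


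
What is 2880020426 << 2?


0b10101011101010011001111111001010 << 2 = 0b1010101110101001100111111100101000 = 11520081704

11520081704


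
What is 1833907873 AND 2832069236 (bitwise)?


0b1101101010011110011011010100001 & 0b10101000110011011111001001110100 = 0b101000010011010011001000100000 = 676147744

676147744


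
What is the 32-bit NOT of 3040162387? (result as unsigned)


~0b10110101001101010011001001010011 = 0b1001010110010101100110110101100 = 1254804908 (32-bit unsigned)

1254804908


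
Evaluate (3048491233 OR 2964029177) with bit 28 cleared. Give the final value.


Step 1: 3048491233 | 2964029177 = 3049225977
Step 2: 3049225977 & ~(1 << 28) = 2780790521

2780790521


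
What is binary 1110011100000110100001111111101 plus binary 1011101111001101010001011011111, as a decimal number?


1110011100000110100001111111101 + 1011101111001101010001011011111 = 11010001011010011110011011011100 = 3513378524

3513378524


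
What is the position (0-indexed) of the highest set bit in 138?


0b10001010. Highest set bit at position 7

7


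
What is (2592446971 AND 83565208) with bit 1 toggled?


Step 1: 2592446971 & 83565208 = 8460440
Step 2: 8460440 ^ (1 << 1) = 8460440 ^ 2 = 8460442

8460442


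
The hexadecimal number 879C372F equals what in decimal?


879C372F hex = 2275161903 decimal

2275161903


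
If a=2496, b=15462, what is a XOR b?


2496 ^ 15462 = 13734

13734


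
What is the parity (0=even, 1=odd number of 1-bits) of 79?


0b1001111 has 5 ones => parity 1

1


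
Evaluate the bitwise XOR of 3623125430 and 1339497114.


0b11010111111101001000000110110110 ^ 0b1001111110101110001101010011010 = 0b10011000001000111001101100101100 = 2552470316

2552470316


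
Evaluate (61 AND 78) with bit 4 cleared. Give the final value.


Step 1: 61 & 78 = 12
Step 2: 12 & ~(1 << 4) = 12

12


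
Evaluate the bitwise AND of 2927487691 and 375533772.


0b10101110011111011110101011001011 & 0b10110011000100011000011001100 = 0b110011000000010000011001000 = 106963144

106963144


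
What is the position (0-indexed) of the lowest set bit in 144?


0b10010000. Lowest set bit at position 4

4


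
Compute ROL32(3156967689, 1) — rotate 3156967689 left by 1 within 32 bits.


Rotate 0b10111100001010111000000100001001 left by 1 (32-bit) = 0b1111000010101110000001000010011 = 2018968083

2018968083


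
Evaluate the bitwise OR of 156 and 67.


0b10011100 | 0b1000011 = 0b11011111 = 223

223


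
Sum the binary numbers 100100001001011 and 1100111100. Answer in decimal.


100100001001011 + 1100111100 = 100101110000111 = 19335

19335


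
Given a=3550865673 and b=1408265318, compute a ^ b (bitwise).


3550865673 ^ 1408265318 = 2153088367

2153088367


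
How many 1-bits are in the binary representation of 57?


0b111001 has 4 set bits

4
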